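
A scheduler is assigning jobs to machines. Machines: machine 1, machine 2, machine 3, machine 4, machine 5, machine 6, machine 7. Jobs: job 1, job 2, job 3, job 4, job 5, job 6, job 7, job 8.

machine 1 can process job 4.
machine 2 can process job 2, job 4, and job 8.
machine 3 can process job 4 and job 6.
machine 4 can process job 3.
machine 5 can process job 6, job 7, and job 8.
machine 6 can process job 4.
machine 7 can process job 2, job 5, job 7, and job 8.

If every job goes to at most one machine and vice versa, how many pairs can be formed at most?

A valid assignment of size 6: machine 1-job 4, machine 2-job 8, machine 3-job 6, machine 4-job 3, machine 5-job 7, machine 7-job 2.
The set {machine 1, machine 6} has only 1 neighbour ({job 4}), so by Hall's theorem at most 6 of the 7 machines can be matched.

6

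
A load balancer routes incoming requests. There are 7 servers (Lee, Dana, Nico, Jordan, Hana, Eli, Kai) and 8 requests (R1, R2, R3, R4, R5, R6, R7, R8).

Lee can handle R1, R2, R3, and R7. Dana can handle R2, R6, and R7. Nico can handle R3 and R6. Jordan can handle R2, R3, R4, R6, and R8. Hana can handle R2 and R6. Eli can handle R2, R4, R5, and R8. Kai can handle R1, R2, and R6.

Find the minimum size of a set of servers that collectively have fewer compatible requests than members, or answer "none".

A matching saturating every server exists, for instance Lee→R1, Dana→R7, Nico→R3, Jordan→R4, Hana→R2, Eli→R8, Kai→R6.
By Hall's marriage theorem, this means |N(S)| ≥ |S| for every subset S, so no violating subset exists.

none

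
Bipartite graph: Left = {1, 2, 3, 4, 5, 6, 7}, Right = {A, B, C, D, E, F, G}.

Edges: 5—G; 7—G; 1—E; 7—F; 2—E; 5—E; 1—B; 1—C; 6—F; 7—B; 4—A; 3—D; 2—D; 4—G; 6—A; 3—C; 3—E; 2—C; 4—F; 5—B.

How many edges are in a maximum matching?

7

For example, pair 1-E, 2-D, 3-C, 4-F, 5-G, 6-A, 7-B.
All 7 left vertices are matched, so no larger matching exists.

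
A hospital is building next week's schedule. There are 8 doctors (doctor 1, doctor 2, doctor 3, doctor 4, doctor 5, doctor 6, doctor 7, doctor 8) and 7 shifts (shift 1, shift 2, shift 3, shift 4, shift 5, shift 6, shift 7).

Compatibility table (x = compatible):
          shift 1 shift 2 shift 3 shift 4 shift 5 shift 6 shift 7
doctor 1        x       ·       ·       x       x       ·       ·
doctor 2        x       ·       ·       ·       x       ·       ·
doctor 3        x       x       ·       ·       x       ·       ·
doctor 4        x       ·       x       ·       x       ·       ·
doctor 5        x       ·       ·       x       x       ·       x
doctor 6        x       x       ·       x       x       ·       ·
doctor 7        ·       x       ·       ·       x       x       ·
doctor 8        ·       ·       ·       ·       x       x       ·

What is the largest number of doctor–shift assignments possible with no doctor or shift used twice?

7

One maximum matching: doctor 1–shift 4, doctor 2–shift 1, doctor 3–shift 5, doctor 4–shift 3, doctor 5–shift 7, doctor 6–shift 2, doctor 7–shift 6.
The set {doctor 1, doctor 2, doctor 3, doctor 6, doctor 7, doctor 8} has only 5 neighbours ({shift 1, shift 2, shift 4, shift 5, shift 6}), so by Hall's theorem at most 7 of the 8 doctors can be matched.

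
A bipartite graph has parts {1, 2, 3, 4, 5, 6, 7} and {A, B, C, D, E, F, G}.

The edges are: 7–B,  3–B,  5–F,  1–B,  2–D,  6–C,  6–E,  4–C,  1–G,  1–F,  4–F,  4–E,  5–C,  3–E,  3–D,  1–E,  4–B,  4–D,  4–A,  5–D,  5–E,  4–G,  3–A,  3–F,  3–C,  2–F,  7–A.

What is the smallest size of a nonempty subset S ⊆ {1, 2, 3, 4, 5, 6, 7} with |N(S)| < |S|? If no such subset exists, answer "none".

A matching saturating every left vertex exists, for instance 1→E, 2→F, 3→A, 4→G, 5→D, 6→C, 7→B.
By Hall's marriage theorem, this means |N(S)| ≥ |S| for every subset S, so no violating subset exists.

none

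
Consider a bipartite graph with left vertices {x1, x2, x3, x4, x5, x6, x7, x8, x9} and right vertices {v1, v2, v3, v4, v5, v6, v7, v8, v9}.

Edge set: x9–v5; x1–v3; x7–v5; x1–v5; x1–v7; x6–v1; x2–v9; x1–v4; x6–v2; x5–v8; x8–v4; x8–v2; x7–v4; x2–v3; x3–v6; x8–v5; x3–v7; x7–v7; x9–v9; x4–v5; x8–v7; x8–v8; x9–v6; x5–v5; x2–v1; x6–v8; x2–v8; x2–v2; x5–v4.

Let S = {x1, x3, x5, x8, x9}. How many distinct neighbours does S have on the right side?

The union of neighbours of {x1, x3, x5, x8, x9} is {v2, v3, v4, v5, v6, v7, v8, v9}, which has 8 elements.
Since |N(S)| = 8 ≥ |S| = 5, Hall's condition holds for this subset.

8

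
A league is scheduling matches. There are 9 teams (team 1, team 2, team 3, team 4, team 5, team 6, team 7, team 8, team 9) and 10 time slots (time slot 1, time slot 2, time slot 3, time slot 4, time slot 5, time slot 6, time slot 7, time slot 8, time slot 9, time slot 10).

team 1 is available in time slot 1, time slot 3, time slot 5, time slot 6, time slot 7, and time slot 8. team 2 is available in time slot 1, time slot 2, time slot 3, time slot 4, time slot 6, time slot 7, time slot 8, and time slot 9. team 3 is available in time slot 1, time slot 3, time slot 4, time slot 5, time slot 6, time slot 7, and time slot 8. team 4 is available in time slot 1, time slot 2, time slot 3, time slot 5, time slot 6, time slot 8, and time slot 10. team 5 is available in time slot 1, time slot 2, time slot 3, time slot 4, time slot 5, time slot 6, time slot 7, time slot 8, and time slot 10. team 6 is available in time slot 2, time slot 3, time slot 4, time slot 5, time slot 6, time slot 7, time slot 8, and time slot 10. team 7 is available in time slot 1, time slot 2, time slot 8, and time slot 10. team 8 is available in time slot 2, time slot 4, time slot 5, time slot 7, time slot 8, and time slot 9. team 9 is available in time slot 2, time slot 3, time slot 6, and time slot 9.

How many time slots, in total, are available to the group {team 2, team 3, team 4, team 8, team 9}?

The union of neighbours of {team 2, team 3, team 4, team 8, team 9} is {time slot 1, time slot 2, time slot 3, time slot 4, time slot 5, time slot 6, time slot 7, time slot 8, time slot 9, time slot 10}, which has 10 elements.
Since |N(S)| = 10 ≥ |S| = 5, Hall's condition holds for this subset.

10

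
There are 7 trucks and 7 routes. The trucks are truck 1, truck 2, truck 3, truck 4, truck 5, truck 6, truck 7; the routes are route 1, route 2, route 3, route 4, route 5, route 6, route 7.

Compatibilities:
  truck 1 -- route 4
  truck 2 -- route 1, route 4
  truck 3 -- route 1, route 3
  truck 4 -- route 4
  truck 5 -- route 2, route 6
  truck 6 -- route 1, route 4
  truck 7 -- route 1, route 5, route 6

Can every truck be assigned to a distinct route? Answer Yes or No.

No

The set {truck 1, truck 2, truck 4, truck 6} has only 2 neighbours ({route 1, route 4}), so by Hall's theorem at most 5 of the 7 trucks can be matched.
Hence no matching covers every truck.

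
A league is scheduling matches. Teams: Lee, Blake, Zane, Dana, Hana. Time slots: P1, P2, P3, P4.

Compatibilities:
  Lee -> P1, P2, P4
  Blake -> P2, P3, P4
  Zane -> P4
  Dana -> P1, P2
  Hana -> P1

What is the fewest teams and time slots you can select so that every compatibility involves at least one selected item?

4

{Blake, P1, P2, P4} is a vertex cover of size 4: every edge has an endpoint in this set.
No smaller cover exists because Lee–P2, Blake–P3, Zane–P4, Dana–P1 is a matching of size 4, and a cover must include an endpoint of each of these disjoint edges (König's theorem).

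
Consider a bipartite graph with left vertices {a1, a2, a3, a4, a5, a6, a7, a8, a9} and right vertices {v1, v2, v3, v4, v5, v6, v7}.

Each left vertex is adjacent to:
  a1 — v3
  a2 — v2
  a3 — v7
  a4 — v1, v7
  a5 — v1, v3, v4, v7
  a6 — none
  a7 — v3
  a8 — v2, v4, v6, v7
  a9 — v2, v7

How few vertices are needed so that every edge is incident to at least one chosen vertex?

6

The 6 edges a1–v3, a2–v2, a3–v7, a4–v1, a5–v4, a8–v6 form a matching, so any vertex cover needs at least 6 vertices (one per matched edge).
Conversely {a4, a5, a8, v2, v3, v7} meets every edge and has exactly 6 vertices, so 6 is optimal.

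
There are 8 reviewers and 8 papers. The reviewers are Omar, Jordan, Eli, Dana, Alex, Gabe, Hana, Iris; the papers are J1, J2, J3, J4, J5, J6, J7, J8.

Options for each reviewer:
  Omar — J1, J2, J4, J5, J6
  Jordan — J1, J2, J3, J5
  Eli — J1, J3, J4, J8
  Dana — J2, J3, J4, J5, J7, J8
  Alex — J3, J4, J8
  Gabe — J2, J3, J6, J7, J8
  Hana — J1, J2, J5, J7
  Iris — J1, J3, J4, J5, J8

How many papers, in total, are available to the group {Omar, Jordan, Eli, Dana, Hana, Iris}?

The union of neighbours of {Omar, Jordan, Eli, Dana, Hana, Iris} is {J1, J2, J3, J4, J5, J6, J7, J8}, which has 8 elements.
Since |N(S)| = 8 ≥ |S| = 6, Hall's condition holds for this subset.

8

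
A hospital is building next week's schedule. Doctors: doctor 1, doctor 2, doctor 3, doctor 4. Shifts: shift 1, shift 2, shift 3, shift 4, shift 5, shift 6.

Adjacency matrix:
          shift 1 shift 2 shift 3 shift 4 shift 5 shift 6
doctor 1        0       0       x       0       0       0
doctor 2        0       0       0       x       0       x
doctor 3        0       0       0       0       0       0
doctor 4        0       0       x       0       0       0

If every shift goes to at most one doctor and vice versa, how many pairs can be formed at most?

One maximum matching: doctor 1–shift 3, doctor 2–shift 6.
The set {doctor 1, doctor 3, doctor 4} has only 1 neighbour ({shift 3}), so by Hall's theorem at most 2 of the 4 doctors can be matched.

2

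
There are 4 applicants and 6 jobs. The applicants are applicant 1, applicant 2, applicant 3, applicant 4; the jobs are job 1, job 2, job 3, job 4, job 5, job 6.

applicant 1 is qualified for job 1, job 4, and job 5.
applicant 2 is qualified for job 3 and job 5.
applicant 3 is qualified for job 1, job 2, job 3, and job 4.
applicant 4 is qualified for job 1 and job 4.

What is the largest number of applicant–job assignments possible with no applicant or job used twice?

4

A valid assignment of size 4: applicant 1–job 4, applicant 2–job 3, applicant 3–job 2, applicant 4–job 1.
All 4 applicants are matched, so no larger matching exists.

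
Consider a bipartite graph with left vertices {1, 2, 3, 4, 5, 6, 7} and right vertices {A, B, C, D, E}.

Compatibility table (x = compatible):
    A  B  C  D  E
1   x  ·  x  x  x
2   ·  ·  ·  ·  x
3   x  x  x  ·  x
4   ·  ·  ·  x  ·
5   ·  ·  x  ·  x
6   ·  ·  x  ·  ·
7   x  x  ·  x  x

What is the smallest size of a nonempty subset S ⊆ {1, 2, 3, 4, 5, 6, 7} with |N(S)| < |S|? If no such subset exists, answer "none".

Take S = {2, 5, 6}. Its neighbourhood is {C, E}, so |N(S)| = 2 < |S| = 3.
Every subset of size less than 3 has at least as many neighbours as members, so 3 is the minimum.

3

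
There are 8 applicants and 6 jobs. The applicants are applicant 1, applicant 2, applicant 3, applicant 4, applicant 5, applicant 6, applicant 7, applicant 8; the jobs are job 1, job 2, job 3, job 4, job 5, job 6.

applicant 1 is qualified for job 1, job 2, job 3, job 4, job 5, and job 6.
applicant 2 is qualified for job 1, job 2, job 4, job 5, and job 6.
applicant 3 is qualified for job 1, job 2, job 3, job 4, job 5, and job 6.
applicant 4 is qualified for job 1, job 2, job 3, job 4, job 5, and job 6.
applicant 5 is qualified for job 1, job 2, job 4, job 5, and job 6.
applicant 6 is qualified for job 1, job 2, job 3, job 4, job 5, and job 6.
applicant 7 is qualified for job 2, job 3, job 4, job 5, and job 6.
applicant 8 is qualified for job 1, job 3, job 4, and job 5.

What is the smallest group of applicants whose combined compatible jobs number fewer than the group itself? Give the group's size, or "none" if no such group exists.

Take S = {applicant 1, applicant 2, applicant 3, applicant 4, applicant 5, applicant 6, applicant 7}. Its neighbourhood is {job 1, job 2, job 3, job 4, job 5, job 6}, so |N(S)| = 6 < |S| = 7.
Every subset of size less than 7 has at least as many neighbours as members, so 7 is the minimum.

7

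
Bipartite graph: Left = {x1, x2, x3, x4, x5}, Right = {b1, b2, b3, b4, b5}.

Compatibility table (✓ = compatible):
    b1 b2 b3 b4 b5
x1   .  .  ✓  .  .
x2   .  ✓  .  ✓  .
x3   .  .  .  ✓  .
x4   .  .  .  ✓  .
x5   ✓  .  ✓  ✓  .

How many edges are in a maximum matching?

For example, pair x1-b3, x2-b2, x3-b4, x5-b1.
The set {x3, x4} has only 1 neighbour ({b4}), so by Hall's theorem at most 4 of the 5 left vertices can be matched.

4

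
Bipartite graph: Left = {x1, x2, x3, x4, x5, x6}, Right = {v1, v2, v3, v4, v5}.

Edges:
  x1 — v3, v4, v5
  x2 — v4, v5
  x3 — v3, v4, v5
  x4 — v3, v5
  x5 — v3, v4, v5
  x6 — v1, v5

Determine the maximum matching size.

4

A valid assignment of size 4: x1→v3, x2→v5, x3→v4, x6→v1.
The set {x1, x2, x3, x4, x5} has only 3 neighbours ({v3, v4, v5}), so by Hall's theorem at most 4 of the 6 left vertices can be matched.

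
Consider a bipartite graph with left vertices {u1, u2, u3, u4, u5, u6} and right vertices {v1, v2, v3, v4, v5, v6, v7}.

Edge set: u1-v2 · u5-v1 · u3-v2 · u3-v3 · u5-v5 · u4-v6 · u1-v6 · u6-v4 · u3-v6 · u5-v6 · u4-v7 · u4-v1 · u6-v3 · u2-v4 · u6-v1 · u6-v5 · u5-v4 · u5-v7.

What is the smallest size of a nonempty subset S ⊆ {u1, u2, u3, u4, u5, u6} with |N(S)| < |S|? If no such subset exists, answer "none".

none

A matching saturating every left vertex exists, for instance u1→v2, u2→v4, u3→v3, u4→v7, u5→v6, u6→v1.
By Hall's marriage theorem, this means |N(S)| ≥ |S| for every subset S, so no violating subset exists.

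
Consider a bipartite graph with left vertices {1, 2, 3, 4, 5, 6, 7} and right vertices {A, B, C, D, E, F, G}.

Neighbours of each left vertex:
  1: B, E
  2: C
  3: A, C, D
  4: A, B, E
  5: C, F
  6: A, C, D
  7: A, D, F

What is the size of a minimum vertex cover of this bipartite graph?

{1, 4, A, C, D, F} is a vertex cover of size 6: every edge has an endpoint in this set.
No smaller cover exists because 1–E, 2–C, 3–A, 4–B, 5–F, 6–D is a matching of size 6, and a cover must include an endpoint of each of these disjoint edges (König's theorem).

6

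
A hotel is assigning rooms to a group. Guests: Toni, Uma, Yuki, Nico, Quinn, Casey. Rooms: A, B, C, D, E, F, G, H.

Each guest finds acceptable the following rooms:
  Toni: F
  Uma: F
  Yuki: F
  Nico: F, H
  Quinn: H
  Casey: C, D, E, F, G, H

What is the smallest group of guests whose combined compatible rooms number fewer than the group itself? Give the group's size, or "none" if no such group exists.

Take S = {Toni, Uma}. Its neighbourhood is {F}, so |N(S)| = 1 < |S| = 2.
No single vertex violates Hall's condition since each has at least one neighbour, so 2 is the minimum.

2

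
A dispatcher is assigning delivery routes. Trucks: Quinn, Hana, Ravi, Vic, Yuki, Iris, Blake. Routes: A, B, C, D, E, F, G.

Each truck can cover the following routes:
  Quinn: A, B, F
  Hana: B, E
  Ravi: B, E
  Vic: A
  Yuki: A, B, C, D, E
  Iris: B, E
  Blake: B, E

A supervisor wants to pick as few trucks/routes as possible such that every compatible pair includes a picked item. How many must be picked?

The 5 edges Quinn–F, Hana–E, Ravi–B, Vic–A, Yuki–D form a matching, so any vertex cover needs at least 5 vertices (one per matched edge).
Conversely {Quinn, Vic, Yuki, B, E} meets every edge and has exactly 5 vertices, so 5 is optimal.

5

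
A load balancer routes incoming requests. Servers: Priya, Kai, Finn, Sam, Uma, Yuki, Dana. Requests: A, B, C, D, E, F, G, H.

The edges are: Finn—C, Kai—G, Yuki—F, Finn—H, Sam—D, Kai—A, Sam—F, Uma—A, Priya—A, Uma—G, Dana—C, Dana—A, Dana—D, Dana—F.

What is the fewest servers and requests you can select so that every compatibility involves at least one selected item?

6

The 6 edges Priya–A, Kai–G, Finn–H, Sam–D, Yuki–F, Dana–C form a matching, so any vertex cover needs at least 6 vertices (one per matched edge).
Conversely {Finn, Sam, Yuki, Dana, A, G} meets every edge and has exactly 6 vertices, so 6 is optimal.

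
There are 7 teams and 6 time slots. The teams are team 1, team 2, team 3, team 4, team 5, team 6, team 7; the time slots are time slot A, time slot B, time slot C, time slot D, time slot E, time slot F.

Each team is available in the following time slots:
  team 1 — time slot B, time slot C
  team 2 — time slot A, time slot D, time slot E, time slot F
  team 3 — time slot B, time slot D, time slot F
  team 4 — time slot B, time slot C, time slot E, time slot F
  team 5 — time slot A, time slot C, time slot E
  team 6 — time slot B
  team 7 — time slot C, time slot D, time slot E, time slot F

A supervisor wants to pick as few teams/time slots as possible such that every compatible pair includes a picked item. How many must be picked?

6

The 6 edges team 1–time slot C, team 2–time slot A, team 3–time slot D, team 4–time slot F, team 5–time slot E, team 6–time slot B form a matching, so any vertex cover needs at least 6 vertices (one per matched edge).
Conversely {time slot A, time slot B, time slot C, time slot D, time slot E, time slot F} meets every edge and has exactly 6 vertices, so 6 is optimal.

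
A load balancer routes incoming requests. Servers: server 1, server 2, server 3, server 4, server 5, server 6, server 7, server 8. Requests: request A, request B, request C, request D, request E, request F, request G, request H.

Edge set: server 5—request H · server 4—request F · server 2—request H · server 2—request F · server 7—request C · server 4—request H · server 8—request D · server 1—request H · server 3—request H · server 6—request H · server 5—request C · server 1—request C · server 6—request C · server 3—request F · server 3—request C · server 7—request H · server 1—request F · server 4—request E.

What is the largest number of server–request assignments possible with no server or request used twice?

For example, pair server 1–request C, server 2–request H, server 3–request F, server 4–request E, server 8–request D.
The set {server 1, server 2, server 3, server 5, server 6, server 7} has only 3 neighbours ({request C, request F, request H}), so by Hall's theorem at most 5 of the 8 servers can be matched.

5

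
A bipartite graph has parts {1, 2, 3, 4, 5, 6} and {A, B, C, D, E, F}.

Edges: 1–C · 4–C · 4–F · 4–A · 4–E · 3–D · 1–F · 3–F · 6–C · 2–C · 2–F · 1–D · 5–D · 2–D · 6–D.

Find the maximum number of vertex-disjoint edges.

4

One maximum matching: 1–D, 2–C, 3–F, 4–E.
The set {1, 2, 3, 5, 6} has only 3 neighbours ({C, D, F}), so by Hall's theorem at most 4 of the 6 left vertices can be matched.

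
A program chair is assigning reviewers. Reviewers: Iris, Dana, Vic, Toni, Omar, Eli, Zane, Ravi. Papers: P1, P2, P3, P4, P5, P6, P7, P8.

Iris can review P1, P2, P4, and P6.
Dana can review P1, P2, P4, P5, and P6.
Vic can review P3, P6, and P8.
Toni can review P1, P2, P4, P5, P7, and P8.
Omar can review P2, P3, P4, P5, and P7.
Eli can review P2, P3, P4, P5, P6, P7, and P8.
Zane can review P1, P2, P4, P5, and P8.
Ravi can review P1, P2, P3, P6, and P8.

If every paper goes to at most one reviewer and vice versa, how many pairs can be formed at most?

One maximum matching: Iris-P4, Dana-P6, Vic-P8, Toni-P7, Omar-P5, Eli-P3, Zane-P2, Ravi-P1.
This saturates every reviewer, so 8 is the maximum.

8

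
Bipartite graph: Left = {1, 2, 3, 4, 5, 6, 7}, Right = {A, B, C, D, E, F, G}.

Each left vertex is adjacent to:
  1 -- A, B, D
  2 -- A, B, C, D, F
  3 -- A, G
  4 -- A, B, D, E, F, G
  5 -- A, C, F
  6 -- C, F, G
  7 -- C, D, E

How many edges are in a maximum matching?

For example, pair 1–D, 2–B, 3–A, 4–G, 5–C, 6–F, 7–E.
All 7 left vertices are matched, so no larger matching exists.

7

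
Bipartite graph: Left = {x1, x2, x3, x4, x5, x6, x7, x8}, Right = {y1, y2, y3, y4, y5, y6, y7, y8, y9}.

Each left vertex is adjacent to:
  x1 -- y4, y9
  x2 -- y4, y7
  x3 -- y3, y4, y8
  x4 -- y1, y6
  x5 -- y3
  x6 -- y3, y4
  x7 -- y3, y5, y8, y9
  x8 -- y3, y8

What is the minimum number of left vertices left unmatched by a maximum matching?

1

A valid assignment of size 7: x1→y9, x2→y7, x3→y8, x4→y1, x5→y3, x6→y4, x7→y5.
The set {x3, x5, x6, x8} has only 3 neighbours ({y3, y4, y8}), so by Hall's theorem at most 7 of the 8 left vertices can be matched.
That matches 7 of the 8, leaving 1 unmatched; no matching can do better.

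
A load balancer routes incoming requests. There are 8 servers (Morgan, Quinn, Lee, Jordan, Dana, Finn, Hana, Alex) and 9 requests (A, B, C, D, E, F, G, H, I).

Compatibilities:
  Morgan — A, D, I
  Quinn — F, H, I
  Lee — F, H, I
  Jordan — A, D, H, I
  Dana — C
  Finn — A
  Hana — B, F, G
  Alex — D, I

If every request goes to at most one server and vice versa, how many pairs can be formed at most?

For example, pair Morgan-D, Quinn-H, Lee-F, Jordan-I, Dana-C, Finn-A, Hana-B.
The set {Morgan, Quinn, Lee, Jordan, Finn, Alex} has only 5 neighbours ({A, D, F, H, I}), so by Hall's theorem at most 7 of the 8 servers can be matched.

7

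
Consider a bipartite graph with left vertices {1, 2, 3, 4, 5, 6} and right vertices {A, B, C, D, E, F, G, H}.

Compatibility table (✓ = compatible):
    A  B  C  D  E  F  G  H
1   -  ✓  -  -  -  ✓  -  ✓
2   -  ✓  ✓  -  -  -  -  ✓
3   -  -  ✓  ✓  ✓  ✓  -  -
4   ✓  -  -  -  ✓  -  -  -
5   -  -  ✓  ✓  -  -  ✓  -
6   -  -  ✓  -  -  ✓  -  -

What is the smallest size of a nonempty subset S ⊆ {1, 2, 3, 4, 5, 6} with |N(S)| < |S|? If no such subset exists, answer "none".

none

A matching saturating every left vertex exists, for instance 1→B, 2→C, 3→E, 4→A, 5→G, 6→F.
By Hall's marriage theorem, this means |N(S)| ≥ |S| for every subset S, so no violating subset exists.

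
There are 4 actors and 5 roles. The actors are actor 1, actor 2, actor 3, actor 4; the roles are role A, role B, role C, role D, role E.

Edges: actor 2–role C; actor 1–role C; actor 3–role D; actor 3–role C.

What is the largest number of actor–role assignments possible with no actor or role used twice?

2

One maximum matching: actor 1-role C, actor 3-role D.
The set {actor 1, actor 2, actor 4} has only 1 neighbour ({role C}), so by Hall's theorem at most 2 of the 4 actors can be matched.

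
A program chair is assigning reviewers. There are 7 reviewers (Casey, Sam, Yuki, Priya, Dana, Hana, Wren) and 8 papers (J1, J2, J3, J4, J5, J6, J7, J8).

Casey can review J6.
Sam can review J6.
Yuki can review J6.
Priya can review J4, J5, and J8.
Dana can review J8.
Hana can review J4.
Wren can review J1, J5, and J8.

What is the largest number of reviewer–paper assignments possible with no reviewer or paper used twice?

5

One maximum matching: Casey–J6, Priya–J5, Dana–J8, Hana–J4, Wren–J1.
The set {Casey, Sam, Yuki} has only 1 neighbour ({J6}), so by Hall's theorem at most 5 of the 7 reviewers can be matched.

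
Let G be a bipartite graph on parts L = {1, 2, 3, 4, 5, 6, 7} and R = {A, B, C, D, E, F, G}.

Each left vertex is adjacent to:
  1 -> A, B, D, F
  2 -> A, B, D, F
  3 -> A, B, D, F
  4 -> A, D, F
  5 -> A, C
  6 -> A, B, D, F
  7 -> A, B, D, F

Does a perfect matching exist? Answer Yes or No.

The set {1, 2, 3, 4, 6, 7} has only 4 neighbours ({A, B, D, F}), so by Hall's theorem at most 5 of the 7 left vertices can be matched.
Hence no matching covers every left vertex.

No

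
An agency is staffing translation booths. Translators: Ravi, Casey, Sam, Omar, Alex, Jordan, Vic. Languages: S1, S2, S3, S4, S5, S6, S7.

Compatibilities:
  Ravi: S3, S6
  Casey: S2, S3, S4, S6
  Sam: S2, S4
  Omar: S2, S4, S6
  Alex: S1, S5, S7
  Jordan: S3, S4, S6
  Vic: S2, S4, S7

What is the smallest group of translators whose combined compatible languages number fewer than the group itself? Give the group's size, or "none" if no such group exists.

Take S = {Ravi, Casey, Sam, Omar, Jordan}. Its neighbourhood is {S2, S3, S4, S6}, so |N(S)| = 4 < |S| = 5.
Every subset of size less than 5 has at least as many neighbours as members, so 5 is the minimum.

5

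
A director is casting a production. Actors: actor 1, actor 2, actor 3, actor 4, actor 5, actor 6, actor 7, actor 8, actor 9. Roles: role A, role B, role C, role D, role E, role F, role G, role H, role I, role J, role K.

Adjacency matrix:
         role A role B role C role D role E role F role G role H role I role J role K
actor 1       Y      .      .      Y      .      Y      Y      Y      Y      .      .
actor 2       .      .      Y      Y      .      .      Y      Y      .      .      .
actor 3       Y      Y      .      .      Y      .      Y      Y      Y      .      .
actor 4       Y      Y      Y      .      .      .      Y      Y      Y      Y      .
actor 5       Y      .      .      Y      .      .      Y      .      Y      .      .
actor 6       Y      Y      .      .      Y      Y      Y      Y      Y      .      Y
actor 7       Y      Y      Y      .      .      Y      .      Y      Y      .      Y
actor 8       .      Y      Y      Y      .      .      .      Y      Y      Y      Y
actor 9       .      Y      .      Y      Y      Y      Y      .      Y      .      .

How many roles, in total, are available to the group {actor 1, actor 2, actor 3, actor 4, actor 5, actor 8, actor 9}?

The union of neighbours of {actor 1, actor 2, actor 3, actor 4, actor 5, actor 8, actor 9} is {role A, role B, role C, role D, role E, role F, role G, role H, role I, role J, role K}, which has 11 elements.
Since |N(S)| = 11 ≥ |S| = 7, Hall's condition holds for this subset.

11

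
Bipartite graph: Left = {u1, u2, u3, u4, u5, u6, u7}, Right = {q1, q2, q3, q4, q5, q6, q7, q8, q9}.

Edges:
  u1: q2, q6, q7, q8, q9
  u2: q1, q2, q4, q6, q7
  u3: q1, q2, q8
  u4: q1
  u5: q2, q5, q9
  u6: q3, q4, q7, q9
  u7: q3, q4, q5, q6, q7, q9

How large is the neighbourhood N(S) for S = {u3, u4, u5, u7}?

9

The union of neighbours of {u3, u4, u5, u7} is {q1, q2, q3, q4, q5, q6, q7, q8, q9}, which has 9 elements.
Since |N(S)| = 9 ≥ |S| = 4, Hall's condition holds for this subset.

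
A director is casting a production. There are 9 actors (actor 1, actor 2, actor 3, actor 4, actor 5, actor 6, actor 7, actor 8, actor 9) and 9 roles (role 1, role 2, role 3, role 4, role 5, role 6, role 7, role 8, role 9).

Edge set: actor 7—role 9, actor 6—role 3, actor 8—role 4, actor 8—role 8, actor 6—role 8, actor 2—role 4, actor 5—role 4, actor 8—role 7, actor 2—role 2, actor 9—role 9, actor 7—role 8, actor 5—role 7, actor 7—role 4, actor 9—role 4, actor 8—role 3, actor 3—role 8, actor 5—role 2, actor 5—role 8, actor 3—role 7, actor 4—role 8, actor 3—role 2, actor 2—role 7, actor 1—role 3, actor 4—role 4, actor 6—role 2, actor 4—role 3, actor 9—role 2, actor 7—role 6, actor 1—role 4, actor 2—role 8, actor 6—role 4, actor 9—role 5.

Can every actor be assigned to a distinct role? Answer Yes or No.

No

The set {actor 1, actor 2, actor 3, actor 4, actor 5, actor 6, actor 8} has only 5 neighbours ({role 2, role 3, role 4, role 7, role 8}), so by Hall's theorem at most 7 of the 9 actors can be matched.
Hence no matching covers every actor.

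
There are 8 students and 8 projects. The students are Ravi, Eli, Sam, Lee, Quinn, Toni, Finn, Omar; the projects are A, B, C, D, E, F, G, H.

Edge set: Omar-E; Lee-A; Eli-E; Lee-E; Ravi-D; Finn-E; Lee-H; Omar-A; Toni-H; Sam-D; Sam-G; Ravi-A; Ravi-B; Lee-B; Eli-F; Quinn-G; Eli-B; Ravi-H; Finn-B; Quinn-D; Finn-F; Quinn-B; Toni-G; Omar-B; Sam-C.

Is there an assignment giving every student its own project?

One maximum matching: Ravi-A, Eli-F, Sam-C, Lee-H, Quinn-D, Toni-G, Finn-E, Omar-B.
Every student is matched, so this is a perfect matching.

Yes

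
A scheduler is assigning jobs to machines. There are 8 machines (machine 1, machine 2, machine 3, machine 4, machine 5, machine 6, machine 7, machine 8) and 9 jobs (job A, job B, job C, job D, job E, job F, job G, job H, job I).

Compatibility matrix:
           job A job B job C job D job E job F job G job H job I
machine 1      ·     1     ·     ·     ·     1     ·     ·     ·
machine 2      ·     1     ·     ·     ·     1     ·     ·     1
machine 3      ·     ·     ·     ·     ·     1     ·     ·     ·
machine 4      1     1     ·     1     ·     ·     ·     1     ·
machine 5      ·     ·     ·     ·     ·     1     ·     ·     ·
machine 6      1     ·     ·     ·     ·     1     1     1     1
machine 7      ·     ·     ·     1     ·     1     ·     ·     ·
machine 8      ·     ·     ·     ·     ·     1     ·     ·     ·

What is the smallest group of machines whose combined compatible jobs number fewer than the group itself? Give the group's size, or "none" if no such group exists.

2

Take S = {machine 3, machine 5}. Its neighbourhood is {job F}, so |N(S)| = 1 < |S| = 2.
No single vertex violates Hall's condition since each has at least one neighbour, so 2 is the minimum.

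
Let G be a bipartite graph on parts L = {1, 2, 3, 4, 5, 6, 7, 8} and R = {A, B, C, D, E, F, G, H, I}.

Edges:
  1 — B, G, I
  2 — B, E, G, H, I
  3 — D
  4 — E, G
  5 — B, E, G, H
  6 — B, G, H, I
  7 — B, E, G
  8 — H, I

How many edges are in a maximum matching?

A valid assignment of size 6: 1-I, 2-H, 3-D, 4-G, 5-E, 6-B.
The set {1, 2, 4, 5, 6, 7, 8} has only 5 neighbours ({B, E, G, H, I}), so by Hall's theorem at most 6 of the 8 left vertices can be matched.

6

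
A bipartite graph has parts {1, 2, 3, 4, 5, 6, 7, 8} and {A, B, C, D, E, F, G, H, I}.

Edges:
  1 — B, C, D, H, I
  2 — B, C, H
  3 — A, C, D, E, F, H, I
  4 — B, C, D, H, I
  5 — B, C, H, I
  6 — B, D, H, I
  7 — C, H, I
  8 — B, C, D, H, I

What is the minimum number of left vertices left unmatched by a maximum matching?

One maximum matching: 1–D, 2–H, 3–A, 4–I, 5–C, 6–B.
The set {1, 2, 4, 5, 6, 7, 8} has only 5 neighbours ({B, C, D, H, I}), so by Hall's theorem at most 6 of the 8 left vertices can be matched.
That matches 6 of the 8, leaving 2 unmatched; no matching can do better.

2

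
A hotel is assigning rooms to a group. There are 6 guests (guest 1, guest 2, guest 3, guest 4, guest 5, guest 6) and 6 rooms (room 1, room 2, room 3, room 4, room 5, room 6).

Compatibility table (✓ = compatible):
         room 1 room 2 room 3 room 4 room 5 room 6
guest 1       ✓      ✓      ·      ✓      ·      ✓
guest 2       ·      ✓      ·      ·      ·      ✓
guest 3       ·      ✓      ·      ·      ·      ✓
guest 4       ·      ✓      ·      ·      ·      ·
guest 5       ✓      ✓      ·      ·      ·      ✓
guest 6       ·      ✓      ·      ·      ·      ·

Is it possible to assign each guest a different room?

The set {guest 2, guest 3, guest 4, guest 6} has only 2 neighbours ({room 2, room 6}), so by Hall's theorem at most 4 of the 6 guests can be matched.
Hence no matching covers every guest.

No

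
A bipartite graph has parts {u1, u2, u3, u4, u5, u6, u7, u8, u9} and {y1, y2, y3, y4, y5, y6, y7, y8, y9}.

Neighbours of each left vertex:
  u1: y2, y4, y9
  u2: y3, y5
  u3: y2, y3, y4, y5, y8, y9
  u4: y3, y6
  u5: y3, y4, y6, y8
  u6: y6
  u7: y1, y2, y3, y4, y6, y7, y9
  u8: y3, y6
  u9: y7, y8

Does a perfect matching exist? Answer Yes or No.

The set {u4, u6, u8} has only 2 neighbours ({y3, y6}), so by Hall's theorem at most 8 of the 9 left vertices can be matched.
Hence no matching covers every left vertex.

No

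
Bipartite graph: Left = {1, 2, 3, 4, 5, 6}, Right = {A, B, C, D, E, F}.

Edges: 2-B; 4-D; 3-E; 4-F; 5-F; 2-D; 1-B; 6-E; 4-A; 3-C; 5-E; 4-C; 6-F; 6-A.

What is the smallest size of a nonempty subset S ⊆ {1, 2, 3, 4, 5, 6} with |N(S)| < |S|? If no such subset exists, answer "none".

none

A matching saturating every left vertex exists, for instance 1→B, 2→D, 3→C, 4→A, 5→F, 6→E.
By Hall's marriage theorem, this means |N(S)| ≥ |S| for every subset S, so no violating subset exists.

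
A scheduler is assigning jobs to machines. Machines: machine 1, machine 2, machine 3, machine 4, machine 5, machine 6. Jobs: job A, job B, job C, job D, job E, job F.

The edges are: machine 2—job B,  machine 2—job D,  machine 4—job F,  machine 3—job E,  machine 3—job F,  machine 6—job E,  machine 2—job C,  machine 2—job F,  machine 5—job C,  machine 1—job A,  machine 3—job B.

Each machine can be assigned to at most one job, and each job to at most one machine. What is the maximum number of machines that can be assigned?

6

For example, pair machine 1-job A, machine 2-job D, machine 3-job B, machine 4-job F, machine 5-job C, machine 6-job E.
This saturates every machine, so 6 is the maximum.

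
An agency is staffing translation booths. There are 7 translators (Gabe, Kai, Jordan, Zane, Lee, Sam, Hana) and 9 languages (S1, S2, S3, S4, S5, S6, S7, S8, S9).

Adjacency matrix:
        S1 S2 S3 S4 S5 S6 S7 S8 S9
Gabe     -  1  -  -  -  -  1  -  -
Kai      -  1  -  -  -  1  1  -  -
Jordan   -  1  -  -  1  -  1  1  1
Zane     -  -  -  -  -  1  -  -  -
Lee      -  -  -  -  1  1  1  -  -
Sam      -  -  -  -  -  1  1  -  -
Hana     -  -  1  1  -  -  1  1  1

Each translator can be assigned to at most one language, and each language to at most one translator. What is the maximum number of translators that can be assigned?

6

A valid assignment of size 6: Gabe–S7, Kai–S2, Jordan–S9, Zane–S6, Lee–S5, Hana–S3.
The set {Gabe, Kai, Zane, Sam} has only 3 neighbours ({S2, S6, S7}), so by Hall's theorem at most 6 of the 7 translators can be matched.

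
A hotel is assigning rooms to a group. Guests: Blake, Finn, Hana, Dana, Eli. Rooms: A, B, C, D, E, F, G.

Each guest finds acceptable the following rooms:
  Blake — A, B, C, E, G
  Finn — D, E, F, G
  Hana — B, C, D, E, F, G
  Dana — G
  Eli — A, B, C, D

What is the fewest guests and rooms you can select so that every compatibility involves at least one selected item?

5

A maximum matching has 5 edges (e.g. Blake–A, Finn–D, Hana–E, Dana–G, Eli–B).
By König's theorem the minimum vertex cover has the same size. One such cover is {Blake, Finn, Hana, Dana, Eli}.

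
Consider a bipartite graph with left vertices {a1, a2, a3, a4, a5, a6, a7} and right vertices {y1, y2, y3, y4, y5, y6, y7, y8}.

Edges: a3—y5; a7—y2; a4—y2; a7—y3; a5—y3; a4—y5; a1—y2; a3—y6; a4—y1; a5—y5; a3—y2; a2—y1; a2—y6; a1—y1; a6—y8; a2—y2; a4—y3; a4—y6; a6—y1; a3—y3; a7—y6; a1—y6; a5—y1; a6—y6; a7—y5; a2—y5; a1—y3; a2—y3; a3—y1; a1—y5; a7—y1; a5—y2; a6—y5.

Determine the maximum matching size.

One maximum matching: a1–y5, a2–y2, a3–y6, a4–y1, a5–y3, a6–y8.
The set {a1, a2, a3, a4, a5, a7} has only 5 neighbours ({y1, y2, y3, y5, y6}), so by Hall's theorem at most 6 of the 7 left vertices can be matched.

6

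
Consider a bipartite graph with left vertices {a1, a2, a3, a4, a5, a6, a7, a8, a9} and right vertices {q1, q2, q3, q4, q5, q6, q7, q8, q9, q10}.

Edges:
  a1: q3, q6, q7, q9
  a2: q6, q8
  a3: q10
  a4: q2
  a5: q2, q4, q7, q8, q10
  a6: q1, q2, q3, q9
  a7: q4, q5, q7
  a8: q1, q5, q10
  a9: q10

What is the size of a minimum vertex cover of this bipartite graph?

The 8 edges a1–q6, a2–q8, a3–q10, a4–q2, a5–q4, a6–q3, a7–q7, a8–q5 form a matching, so any vertex cover needs at least 8 vertices (one per matched edge).
Conversely {a1, a2, a4, a5, a6, a7, a8, q10} meets every edge and has exactly 8 vertices, so 8 is optimal.

8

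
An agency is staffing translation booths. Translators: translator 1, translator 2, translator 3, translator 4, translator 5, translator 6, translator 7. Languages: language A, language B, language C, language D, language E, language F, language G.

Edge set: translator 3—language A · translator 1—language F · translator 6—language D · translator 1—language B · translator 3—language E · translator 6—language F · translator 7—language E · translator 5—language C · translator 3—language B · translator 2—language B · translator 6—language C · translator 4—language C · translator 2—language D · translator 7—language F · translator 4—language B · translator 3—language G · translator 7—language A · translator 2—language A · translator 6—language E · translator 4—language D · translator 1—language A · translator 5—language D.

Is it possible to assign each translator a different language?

Yes

A valid assignment of size 7: translator 1→language B, translator 2→language A, translator 3→language G, translator 4→language D, translator 5→language C, translator 6→language E, translator 7→language F.
Every translator is matched, so this is a perfect matching.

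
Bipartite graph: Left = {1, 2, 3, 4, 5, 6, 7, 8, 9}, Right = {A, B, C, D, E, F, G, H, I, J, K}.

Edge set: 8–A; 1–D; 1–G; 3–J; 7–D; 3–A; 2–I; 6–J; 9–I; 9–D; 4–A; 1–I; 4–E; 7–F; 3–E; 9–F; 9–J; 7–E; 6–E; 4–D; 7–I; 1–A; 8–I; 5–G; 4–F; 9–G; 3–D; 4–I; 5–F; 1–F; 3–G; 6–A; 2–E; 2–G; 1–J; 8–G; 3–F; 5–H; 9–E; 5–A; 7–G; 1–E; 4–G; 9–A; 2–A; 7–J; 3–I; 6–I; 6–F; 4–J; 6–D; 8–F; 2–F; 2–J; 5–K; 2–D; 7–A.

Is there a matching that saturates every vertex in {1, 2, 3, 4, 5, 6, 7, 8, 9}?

No

The set {1, 2, 3, 4, 6, 7, 8, 9} has only 7 neighbours ({A, D, E, F, G, I, J}), so by Hall's theorem at most 8 of the 9 left vertices can be matched.
Hence no matching covers every left vertex.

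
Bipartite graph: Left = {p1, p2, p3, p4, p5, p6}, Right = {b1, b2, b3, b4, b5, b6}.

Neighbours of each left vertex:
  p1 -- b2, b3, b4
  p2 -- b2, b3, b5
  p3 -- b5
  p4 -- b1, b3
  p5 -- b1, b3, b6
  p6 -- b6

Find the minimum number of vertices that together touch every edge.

6

The 6 edges p1–b4, p2–b2, p3–b5, p4–b1, p5–b3, p6–b6 form a matching, so any vertex cover needs at least 6 vertices (one per matched edge).
Conversely {p1, p2, p3, p4, p5, p6} meets every edge and has exactly 6 vertices, so 6 is optimal.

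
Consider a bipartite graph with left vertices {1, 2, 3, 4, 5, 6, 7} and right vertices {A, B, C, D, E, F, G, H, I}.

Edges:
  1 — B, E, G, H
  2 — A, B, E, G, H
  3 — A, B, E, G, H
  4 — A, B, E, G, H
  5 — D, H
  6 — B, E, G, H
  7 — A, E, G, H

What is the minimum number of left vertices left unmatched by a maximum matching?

1

For example, pair 1→E, 2→G, 3→H, 4→A, 5→D, 6→B.
The set {1, 2, 3, 4, 6, 7} has only 5 neighbours ({A, B, E, G, H}), so by Hall's theorem at most 6 of the 7 left vertices can be matched.
That matches 6 of the 7, leaving 1 unmatched; no matching can do better.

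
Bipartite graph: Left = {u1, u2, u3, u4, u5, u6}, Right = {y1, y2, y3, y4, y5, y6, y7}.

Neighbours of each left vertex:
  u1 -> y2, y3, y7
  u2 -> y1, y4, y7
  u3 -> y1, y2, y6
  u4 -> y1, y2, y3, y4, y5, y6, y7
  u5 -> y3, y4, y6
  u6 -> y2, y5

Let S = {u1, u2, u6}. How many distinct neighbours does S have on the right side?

The union of neighbours of {u1, u2, u6} is {y1, y2, y3, y4, y5, y7}, which has 6 elements.
Since |N(S)| = 6 ≥ |S| = 3, Hall's condition holds for this subset.

6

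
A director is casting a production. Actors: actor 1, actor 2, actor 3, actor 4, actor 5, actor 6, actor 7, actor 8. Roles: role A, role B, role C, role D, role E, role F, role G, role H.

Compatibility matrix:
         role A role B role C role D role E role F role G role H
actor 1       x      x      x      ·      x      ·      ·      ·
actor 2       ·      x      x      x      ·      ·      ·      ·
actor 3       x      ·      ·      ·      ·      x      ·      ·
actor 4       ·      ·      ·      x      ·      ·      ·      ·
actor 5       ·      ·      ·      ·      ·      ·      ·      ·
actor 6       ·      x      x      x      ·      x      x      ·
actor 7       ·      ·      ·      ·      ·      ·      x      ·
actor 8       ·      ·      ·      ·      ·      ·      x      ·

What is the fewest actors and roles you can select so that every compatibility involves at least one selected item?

The 6 edges actor 1–role E, actor 2–role B, actor 3–role F, actor 4–role D, actor 6–role C, actor 7–role G form a matching, so any vertex cover needs at least 6 vertices (one per matched edge).
Conversely {actor 1, actor 2, actor 3, actor 4, actor 6, role G} meets every edge and has exactly 6 vertices, so 6 is optimal.

6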